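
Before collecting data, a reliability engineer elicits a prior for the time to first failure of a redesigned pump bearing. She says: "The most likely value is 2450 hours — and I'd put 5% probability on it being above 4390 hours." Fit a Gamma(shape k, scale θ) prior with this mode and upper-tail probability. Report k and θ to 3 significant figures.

Gamma(k,θ) with k>1 has mode (k−1)θ, so θ = 2450/(k−1).
Need P(X < 4390) = 0.95 with θ tied to k this way. Start at k = 2, θ = 2450: P(X<4390) ≈ 0.535.
Too low — raise k to concentrate. Iterating converges to k ≈ 9.19.
Then θ = 2450/(9.19−1) ≈ 299.

k ≈ 9.19, θ ≈ 299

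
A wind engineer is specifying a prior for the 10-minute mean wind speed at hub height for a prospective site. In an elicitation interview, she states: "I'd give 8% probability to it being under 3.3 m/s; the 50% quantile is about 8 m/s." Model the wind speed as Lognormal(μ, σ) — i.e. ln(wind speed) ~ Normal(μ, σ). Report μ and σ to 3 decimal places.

μ ≈ 2.079, σ ≈ 0.630

If T ~ Lognormal(μ,σ) then ln T ~ Normal(μ,σ), so the p-quantile of ln T is μ + z_p·σ.
ln(3.3) = 1.194 and ln(8) = 2.079; z_{0.08} = -1.405, z_{0.5} = 0.
σ = (2.079 − 1.194)/(0 − (-1.405)) = 0.630.
μ = 1.194 − (-1.405)·0.630 = 2.079.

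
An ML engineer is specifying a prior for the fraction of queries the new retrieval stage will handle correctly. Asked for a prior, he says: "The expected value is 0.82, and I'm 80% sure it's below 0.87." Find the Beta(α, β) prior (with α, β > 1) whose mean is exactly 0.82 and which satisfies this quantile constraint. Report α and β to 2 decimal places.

With mean 0.82 fixed, write α = 0.82s, β = 0.18s where s = α+β.
Need P(θ < 0.87) = 0.8 under Beta(0.82s, 0.18s). Normal approximation: (q−m)/√(m(1−m)/s) ≈ z_{0.8} = 0.842, so s ≈ 0.82·0.18·(0.842)²/(0.87−0.82)² = 41.8.
At s = 41.8: P(θ<0.87) ≈ 0.795. Adjusting to match 0.8 gives s ≈ 43.36.
So α = 0.82·43.36 ≈ 35.56, β = 0.18·43.36 ≈ 7.81.

α ≈ 35.56, β ≈ 7.81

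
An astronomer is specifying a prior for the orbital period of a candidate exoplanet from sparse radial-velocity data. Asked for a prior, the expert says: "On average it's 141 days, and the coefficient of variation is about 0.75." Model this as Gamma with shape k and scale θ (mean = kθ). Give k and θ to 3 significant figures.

k ≈ 1.78, θ ≈ 79.3

For Gamma(k, scale θ): mean = kθ, variance = kθ², so CV = 1/√k.
CV = 0.75, hence k = 1/CV² = 1.78.
Then θ = mean/k = 141/1.78 = 79.3.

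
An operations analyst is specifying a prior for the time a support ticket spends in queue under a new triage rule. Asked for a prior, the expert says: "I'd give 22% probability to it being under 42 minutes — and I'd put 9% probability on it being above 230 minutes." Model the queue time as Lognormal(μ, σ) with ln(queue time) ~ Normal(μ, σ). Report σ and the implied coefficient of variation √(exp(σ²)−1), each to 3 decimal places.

If T ~ Lognormal(μ,σ) then ln T ~ Normal(μ,σ), so the p-quantile of ln T is μ + z_p·σ.
ln(42) = 3.738 and ln(230) = 5.438; z_{0.22} = -0.7722, z_{0.91} = 1.341.
σ = (5.438 − 3.738)/(1.341 − (-0.7722)) = 0.805.
μ = 3.738 − (-0.7722)·0.805 = 4.359.
CV = √(exp(σ²)−1) = √(exp(0.6476)−1) = 0.954.

σ ≈ 0.805, CV ≈ 0.954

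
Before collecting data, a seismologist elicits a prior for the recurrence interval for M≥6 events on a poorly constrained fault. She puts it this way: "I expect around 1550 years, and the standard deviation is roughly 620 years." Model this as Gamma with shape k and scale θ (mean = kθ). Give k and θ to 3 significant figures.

k ≈ 6.25, θ ≈ 248

For Gamma(k, scale θ): mean = kθ, variance = kθ², so CV = 1/√k.
CV = SD/mean = 620/1550 = 0.4, hence k = 1/CV² = 6.25.
Then θ = mean/k = 1550/6.25 = 248.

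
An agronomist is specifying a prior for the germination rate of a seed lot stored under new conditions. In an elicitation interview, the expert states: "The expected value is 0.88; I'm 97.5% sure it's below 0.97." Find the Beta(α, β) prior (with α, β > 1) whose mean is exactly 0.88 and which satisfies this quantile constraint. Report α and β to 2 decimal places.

α ≈ 24.85, β ≈ 3.39

With mean 0.88 fixed, write α = 0.88s, β = 0.12s where s = α+β.
Need P(θ < 0.97) = 0.975 under Beta(0.88s, 0.12s). Normal approximation: (q−m)/√(m(1−m)/s) ≈ z_{0.975} = 1.96, so s ≈ 0.88·0.12·(1.96)²/(0.97−0.88)² = 50.1.
At s = 50.1: P(θ<0.97) ≈ 0.997. Adjusting to match 0.975 gives s ≈ 28.23.
So α = 0.88·28.23 ≈ 24.85, β = 0.12·28.23 ≈ 3.39.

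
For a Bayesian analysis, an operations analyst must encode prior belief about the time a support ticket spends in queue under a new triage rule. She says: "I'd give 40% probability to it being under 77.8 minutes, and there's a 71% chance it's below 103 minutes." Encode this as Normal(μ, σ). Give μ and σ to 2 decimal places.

The p-quantile of Normal(μ,σ) is μ + z_p·σ, with z_{0.4} = -0.2533 and z_{0.71} = 0.5534.
Eliminate σ: μ = (z₂·x₁ − z₁·x₂)/(z₂ − z₁) = (0.5534·77.8 − (-0.2533)·103)/0.8067 = 85.71.
Then σ = (x₂ − x₁)/(z₂ − z₁) = (103 − 77.8)/0.8067 = 31.24.

μ = 85.71, σ = 31.24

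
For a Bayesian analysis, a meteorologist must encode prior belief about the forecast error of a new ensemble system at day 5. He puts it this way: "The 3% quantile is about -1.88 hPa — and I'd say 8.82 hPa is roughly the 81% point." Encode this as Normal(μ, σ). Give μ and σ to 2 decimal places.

μ = 5.41, σ = 3.88

The p-quantile of Normal(μ,σ) is μ + z_p·σ, with z_{0.03} = -1.881 and z_{0.81} = 0.8779.
Eliminate σ: μ = (z₂·x₁ − z₁·x₂)/(z₂ − z₁) = (0.8779·-1.88 − (-1.881)·8.82)/2.759 = 5.41.
Then σ = (x₂ − x₁)/(z₂ − z₁) = (8.82 − -1.88)/2.759 = 3.88.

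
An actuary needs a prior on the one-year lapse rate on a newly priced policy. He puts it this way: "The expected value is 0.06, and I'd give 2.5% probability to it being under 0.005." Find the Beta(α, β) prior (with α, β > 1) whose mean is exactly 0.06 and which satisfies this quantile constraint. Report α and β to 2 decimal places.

With mean 0.06 fixed, write α = 0.06s, β = 0.94s where s = α+β.
Need P(θ < 0.005) = 0.025 under Beta(0.06s, 0.94s). Normal approximation: (q−m)/√(m(1−m)/s) ≈ z_{0.025} = -1.96, so s ≈ 0.06·0.94·(-1.96)²/(0.005−0.06)² = 71.6.
At s = 71.6: P(θ<0.005) ≈ 0.000. Adjusting to match 0.025 gives s ≈ 26.25.
So α = 0.06·26.25 ≈ 1.58, β = 0.94·26.25 ≈ 24.68.

α ≈ 1.58, β ≈ 24.68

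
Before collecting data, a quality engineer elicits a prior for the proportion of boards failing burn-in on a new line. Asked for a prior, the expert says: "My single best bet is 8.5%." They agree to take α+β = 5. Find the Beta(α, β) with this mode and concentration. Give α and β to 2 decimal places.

For α,β > 1 the Beta mode is (α−1)/(α+β−2). With α+β = 5, the mode is (α−1)/3.
Set (α−1)/3 = 0.085 → α = 1 + 0.085·3 = 1.25.
β = 5 − α = 3.75.

α = 1.25, β = 3.75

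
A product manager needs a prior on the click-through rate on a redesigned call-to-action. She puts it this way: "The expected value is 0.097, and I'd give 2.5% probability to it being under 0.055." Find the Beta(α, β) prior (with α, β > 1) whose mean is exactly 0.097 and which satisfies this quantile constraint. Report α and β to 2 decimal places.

With mean 0.097 fixed, write α = 0.097s, β = 0.903s where s = α+β.
Need P(θ < 0.055) = 0.025 under Beta(0.097s, 0.903s). Normal approximation: (q−m)/√(m(1−m)/s) ≈ z_{0.025} = -1.96, so s ≈ 0.097·0.903·(-1.96)²/(0.055−0.097)² = 190.7.
At s = 190.7: P(θ<0.055) ≈ 0.013. Adjusting to match 0.025 gives s ≈ 148.89.
So α = 0.097·148.89 ≈ 14.44, β = 0.903·148.89 ≈ 134.44.

α ≈ 14.44, β ≈ 134.44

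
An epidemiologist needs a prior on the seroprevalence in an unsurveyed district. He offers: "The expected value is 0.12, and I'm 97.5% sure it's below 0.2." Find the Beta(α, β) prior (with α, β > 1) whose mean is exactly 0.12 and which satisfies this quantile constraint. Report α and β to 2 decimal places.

α ≈ 9.41, β ≈ 68.99

With mean 0.12 fixed, write α = 0.12s, β = 0.88s where s = α+β.
Need P(θ < 0.2) = 0.975 under Beta(0.12s, 0.88s). Normal approximation: (q−m)/√(m(1−m)/s) ≈ z_{0.975} = 1.96, so s ≈ 0.12·0.88·(1.96)²/(0.2−0.12)² = 63.4.
At s = 63.4: P(θ<0.2) ≈ 0.962. Adjusting to match 0.975 gives s ≈ 78.40.
So α = 0.12·78.40 ≈ 9.41, β = 0.88·78.40 ≈ 68.99.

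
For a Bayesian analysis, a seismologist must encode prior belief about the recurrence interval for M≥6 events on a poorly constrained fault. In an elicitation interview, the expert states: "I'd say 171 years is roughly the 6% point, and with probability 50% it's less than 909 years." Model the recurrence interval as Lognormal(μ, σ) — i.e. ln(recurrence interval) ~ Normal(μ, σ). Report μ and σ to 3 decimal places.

μ ≈ 6.812, σ ≈ 1.075

If T ~ Lognormal(μ,σ) then ln T ~ Normal(μ,σ), so the p-quantile of ln T is μ + z_p·σ.
ln(171) = 5.142 and ln(909) = 6.812; z_{0.06} = -1.555, z_{0.5} = 0.
σ = (6.812 − 5.142)/(0 − (-1.555)) = 1.075.
μ = 5.142 − (-1.555)·1.075 = 6.812.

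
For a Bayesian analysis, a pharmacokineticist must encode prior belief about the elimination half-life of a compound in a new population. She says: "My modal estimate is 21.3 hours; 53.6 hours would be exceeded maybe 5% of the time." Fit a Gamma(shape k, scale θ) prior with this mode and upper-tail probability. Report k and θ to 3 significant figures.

Gamma(k,θ) with k>1 has mode (k−1)θ, so θ = 21.3/(k−1).
Need P(X < 53.6) = 0.95 with θ tied to k this way. Start at k = 2, θ = 21.3: P(X<53.6) ≈ 0.716.
Too low — raise k to concentrate. Iterating converges to k ≈ 4.19.
Then θ = 21.3/(4.19−1) ≈ 6.68.

k ≈ 4.19, θ ≈ 6.68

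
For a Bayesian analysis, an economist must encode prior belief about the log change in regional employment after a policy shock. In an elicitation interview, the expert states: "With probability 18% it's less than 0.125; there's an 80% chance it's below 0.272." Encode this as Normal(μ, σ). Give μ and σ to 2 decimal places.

For Normal(μ,σ), the p-quantile is μ + z_p·σ. Here z_{0.18} = -0.9154, z_{0.8} = 0.8416.
So 0.125 = μ − 0.9154σ and 0.272 = μ + 0.8416σ.
Subtracting: σ = (0.272 − 0.125)/(0.8416 − (-0.9154)) = 0.08.
Then μ = 0.125 − (-0.9154)·0.08 = 0.20.

μ = 0.20, σ = 0.08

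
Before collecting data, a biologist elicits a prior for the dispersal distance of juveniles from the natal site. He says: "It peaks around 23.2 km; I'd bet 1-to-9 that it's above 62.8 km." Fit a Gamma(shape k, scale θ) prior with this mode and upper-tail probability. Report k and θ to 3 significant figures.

k ≈ 2.93, θ ≈ 12

Gamma(k,θ) with k>1 has mode (k−1)θ, so θ = 23.2/(k−1).
Need P(X < 62.8) = 0.9 with θ tied to k this way. Start at k = 2, θ = 23.2: P(X<62.8) ≈ 0.753.
Too low — raise k to concentrate. Iterating converges to k ≈ 2.93.
Then θ = 23.2/(2.93−1) ≈ 12.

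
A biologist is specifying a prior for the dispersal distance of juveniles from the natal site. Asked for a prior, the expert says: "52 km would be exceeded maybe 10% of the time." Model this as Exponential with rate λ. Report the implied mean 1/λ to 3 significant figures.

mean ≈ 22.6 km

P(T > 52.0) = e^(−λ·52.0) = 0.1, so λ = −ln(0.1)/52.0 = 0.0443.
Mean = 1/λ = 22.6 km.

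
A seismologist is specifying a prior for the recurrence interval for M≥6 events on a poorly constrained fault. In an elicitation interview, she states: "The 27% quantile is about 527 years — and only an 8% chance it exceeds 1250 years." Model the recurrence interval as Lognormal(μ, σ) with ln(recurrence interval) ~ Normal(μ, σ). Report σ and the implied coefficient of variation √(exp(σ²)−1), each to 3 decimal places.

If T ~ Lognormal(μ,σ) then ln T ~ Normal(μ,σ), so the p-quantile of ln T is μ + z_p·σ.
ln(527) = 6.267 and ln(1250) = 7.131; z_{0.27} = -0.6128, z_{0.92} = 1.405.
σ = (7.131 − 6.267)/(1.405 − (-0.6128)) = 0.428.
μ = 6.267 − (-0.6128)·0.428 = 6.529.
CV = √(exp(σ²)−1) = √(exp(0.1832)−1) = 0.448.

σ ≈ 0.428, CV ≈ 0.448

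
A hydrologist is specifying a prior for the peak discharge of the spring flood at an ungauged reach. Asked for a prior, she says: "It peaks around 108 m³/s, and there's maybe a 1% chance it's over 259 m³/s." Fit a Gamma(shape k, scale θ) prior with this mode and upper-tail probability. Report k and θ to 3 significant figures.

k ≈ 7.19, θ ≈ 17.4

Gamma(k,θ) with k>1 has mode (k−1)θ, so θ = 108/(k−1).
Need P(X < 259) = 0.99 with θ tied to k this way. Start at k = 2, θ = 108: P(X<259) ≈ 0.691.
Too low — raise k to concentrate. Iterating converges to k ≈ 7.19.
Then θ = 108/(7.19−1) ≈ 17.4.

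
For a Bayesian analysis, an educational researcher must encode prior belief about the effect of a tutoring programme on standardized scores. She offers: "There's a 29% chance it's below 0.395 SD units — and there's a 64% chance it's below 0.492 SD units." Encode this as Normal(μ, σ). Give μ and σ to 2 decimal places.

μ = 0.45, σ = 0.11

The p-quantile of Normal(μ,σ) is μ + z_p·σ, with z_{0.29} = -0.5534 and z_{0.64} = 0.3585.
Eliminate σ: μ = (z₂·x₁ − z₁·x₂)/(z₂ − z₁) = (0.3585·0.395 − (-0.5534)·0.492)/0.9118 = 0.45.
Then σ = (x₂ − x₁)/(z₂ − z₁) = (0.492 − 0.395)/0.9118 = 0.11.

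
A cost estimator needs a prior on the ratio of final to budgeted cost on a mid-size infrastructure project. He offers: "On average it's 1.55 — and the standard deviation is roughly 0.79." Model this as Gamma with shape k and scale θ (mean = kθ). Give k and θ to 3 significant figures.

For Gamma(k, scale θ): mean = kθ, variance = kθ², so CV = 1/√k.
CV = SD/mean = 0.79/1.55 = 0.5097, hence k = 1/CV² = 3.85.
Then θ = mean/k = 1.55/3.85 = 0.403.

k ≈ 3.85, θ ≈ 0.403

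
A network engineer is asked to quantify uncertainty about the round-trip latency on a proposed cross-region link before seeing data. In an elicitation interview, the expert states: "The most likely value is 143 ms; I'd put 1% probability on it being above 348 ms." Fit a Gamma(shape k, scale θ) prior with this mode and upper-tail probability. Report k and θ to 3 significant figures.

k ≈ 6.97, θ ≈ 24

Gamma(k,θ) with k>1 has mode (k−1)θ, so θ = 143/(k−1).
Need P(X < 348) = 0.99 with θ tied to k this way. Start at k = 2, θ = 143: P(X<348) ≈ 0.699.
Too low — raise k to concentrate. Iterating converges to k ≈ 6.97.
Then θ = 143/(6.97−1) ≈ 24.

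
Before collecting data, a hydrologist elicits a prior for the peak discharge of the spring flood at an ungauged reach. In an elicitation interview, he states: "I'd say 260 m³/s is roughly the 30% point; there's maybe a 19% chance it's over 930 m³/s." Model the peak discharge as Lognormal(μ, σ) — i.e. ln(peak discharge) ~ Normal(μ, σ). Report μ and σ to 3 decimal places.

μ ≈ 6.037, σ ≈ 0.909

If T ~ Lognormal(μ,σ) then ln T ~ Normal(μ,σ), so the p-quantile of ln T is μ + z_p·σ.
ln(260) = 5.561 and ln(930) = 6.835; z_{0.3} = -0.5244, z_{0.81} = 0.8779.
σ = (6.835 − 5.561)/(0.8779 − (-0.5244)) = 0.909.
μ = 5.561 − (-0.5244)·0.909 = 6.037.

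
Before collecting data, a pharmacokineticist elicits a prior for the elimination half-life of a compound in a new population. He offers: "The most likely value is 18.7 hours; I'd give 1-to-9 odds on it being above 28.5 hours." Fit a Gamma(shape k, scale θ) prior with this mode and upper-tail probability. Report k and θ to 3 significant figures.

k ≈ 11.5, θ ≈ 1.78

Gamma(k,θ) with k>1 has mode (k−1)θ, so θ = 18.7/(k−1).
Need P(X < 28.5) = 0.9 with θ tied to k this way. Start at k = 2, θ = 18.7: P(X<28.5) ≈ 0.450.
Too low — raise k to concentrate. Iterating converges to k ≈ 11.5.
Then θ = 18.7/(11.5−1) ≈ 1.78.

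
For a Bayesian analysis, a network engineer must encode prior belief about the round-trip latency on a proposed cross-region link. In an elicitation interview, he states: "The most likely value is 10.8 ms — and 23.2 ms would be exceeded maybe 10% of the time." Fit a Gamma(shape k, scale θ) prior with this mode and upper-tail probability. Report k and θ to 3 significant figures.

k ≈ 4.29, θ ≈ 3.29

Gamma(k,θ) with k>1 has mode (k−1)θ, so θ = 10.8/(k−1).
Need P(X < 23.2) = 0.9 with θ tied to k this way. Start at k = 2, θ = 10.8: P(X<23.2) ≈ 0.633.
Too low — raise k to concentrate. Iterating converges to k ≈ 4.29.
Then θ = 10.8/(4.29−1) ≈ 3.29.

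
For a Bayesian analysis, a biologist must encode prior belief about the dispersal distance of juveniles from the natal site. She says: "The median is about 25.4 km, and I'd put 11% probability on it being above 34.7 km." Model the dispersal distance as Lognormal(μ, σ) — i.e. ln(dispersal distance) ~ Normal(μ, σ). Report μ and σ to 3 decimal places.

If T ~ Lognormal(μ,σ) then ln T ~ Normal(μ,σ), so the p-quantile of ln T is μ + z_p·σ.
ln(25.4) = 3.235 and ln(34.7) = 3.547; z_{0.5} = 0, z_{0.89} = 1.227.
σ = (3.547 − 3.235)/(1.227 − (0)) = 0.254.
μ = 3.235 − (0)·0.254 = 3.235.

μ ≈ 3.235, σ ≈ 0.254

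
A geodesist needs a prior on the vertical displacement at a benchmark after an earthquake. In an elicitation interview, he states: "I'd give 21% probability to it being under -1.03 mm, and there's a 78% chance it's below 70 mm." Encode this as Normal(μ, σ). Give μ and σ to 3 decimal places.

The p-quantile of Normal(μ,σ) is μ + z_p·σ, with z_{0.21} = -0.8064 and z_{0.78} = 0.7722.
Eliminate σ: μ = (z₂·x₁ − z₁·x₂)/(z₂ − z₁) = (0.7722·-1.03 − (-0.8064)·70)/1.579 = 35.255.
Then σ = (x₂ − x₁)/(z₂ − z₁) = (70 − -1.03)/1.579 = 44.995.

μ = 35.255, σ = 44.995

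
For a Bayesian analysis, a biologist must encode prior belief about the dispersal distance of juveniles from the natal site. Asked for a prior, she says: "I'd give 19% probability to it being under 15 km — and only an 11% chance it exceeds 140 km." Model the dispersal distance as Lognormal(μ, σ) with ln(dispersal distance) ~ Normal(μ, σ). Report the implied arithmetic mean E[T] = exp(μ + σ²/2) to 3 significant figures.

E[T] ≈ 66.9 km

If T ~ Lognormal(μ,σ) then ln T ~ Normal(μ,σ), so the p-quantile of ln T is μ + z_p·σ.
ln(15) = 2.708 and ln(140) = 4.942; z_{0.19} = -0.8779, z_{0.89} = 1.227.
σ = (4.942 − 2.708)/(1.227 − (-0.8779)) = 1.061.
μ = 2.708 − (-0.8779)·1.061 = 3.640.
E[T] = exp(μ + σ²/2) = exp(3.640 + 0.5633) = 66.9 km.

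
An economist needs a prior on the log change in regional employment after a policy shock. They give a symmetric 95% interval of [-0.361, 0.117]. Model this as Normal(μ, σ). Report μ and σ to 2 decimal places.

μ = -0.12, σ = 0.12

A symmetric 95% interval runs μ ± z·σ with z = 1.96.
Half-width = 0.239, so σ = 0.239/1.96 = 0.12.
μ is the interval midpoint, -0.12.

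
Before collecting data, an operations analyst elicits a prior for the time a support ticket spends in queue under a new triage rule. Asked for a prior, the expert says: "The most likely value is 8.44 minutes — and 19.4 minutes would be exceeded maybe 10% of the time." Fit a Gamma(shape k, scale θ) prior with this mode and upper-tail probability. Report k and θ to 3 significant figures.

k ≈ 3.78, θ ≈ 3.04

Gamma(k,θ) with k>1 has mode (k−1)θ, so θ = 8.44/(k−1).
Need P(X < 19.4) = 0.9 with θ tied to k this way. Start at k = 2, θ = 8.44: P(X<19.4) ≈ 0.669.
Too low — raise k to concentrate. Iterating converges to k ≈ 3.78.
Then θ = 8.44/(3.78−1) ≈ 3.04.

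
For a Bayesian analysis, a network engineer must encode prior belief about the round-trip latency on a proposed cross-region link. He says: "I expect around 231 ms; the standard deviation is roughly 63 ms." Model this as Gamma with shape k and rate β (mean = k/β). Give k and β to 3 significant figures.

k ≈ 13.4, β ≈ 0.0582

For Gamma(k, rate β): mean = k/β, variance = k/β², so CV = 1/√k.
CV = SD/mean = 63/231 = 0.2727, hence k = 1/CV² = 13.4.
Then β = k/mean = 13.4/231 = 0.0582.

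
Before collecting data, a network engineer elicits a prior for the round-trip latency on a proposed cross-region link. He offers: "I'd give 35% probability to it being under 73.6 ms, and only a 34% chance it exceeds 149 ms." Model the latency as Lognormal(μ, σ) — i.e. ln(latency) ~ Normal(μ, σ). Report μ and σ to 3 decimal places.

μ ≈ 4.639, σ ≈ 0.884

If T ~ Lognormal(μ,σ) then ln T ~ Normal(μ,σ), so the p-quantile of ln T is μ + z_p·σ.
ln(73.6) = 4.299 and ln(149) = 5.004; z_{0.35} = -0.3853, z_{0.66} = 0.4125.
σ = (5.004 − 4.299)/(0.4125 − (-0.3853)) = 0.884.
μ = 4.299 − (-0.3853)·0.884 = 4.639.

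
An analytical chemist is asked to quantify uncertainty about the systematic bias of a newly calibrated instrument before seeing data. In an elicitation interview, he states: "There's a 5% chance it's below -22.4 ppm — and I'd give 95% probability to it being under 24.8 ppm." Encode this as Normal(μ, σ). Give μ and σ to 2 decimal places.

μ = 1.20, σ = 14.35

The p-quantile of Normal(μ,σ) is μ + z_p·σ, with z_{0.05} = -1.645 and z_{0.95} = 1.645.
Eliminate σ: μ = (z₂·x₁ − z₁·x₂)/(z₂ − z₁) = (1.645·-22.4 − (-1.645)·24.8)/3.29 = 1.20.
Then σ = (x₂ − x₁)/(z₂ − z₁) = (24.8 − -22.4)/3.29 = 14.35.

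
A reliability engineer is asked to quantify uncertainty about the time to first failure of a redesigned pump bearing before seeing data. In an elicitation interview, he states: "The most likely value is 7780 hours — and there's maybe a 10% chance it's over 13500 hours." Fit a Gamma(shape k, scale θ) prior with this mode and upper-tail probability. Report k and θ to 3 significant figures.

Gamma(k,θ) with k>1 has mode (k−1)θ, so θ = 7780/(k−1).
Need P(X < 13500) = 0.9 with θ tied to k this way. Start at k = 2, θ = 7780: P(X<13500) ≈ 0.518.
Too low — raise k to concentrate. Iterating converges to k ≈ 7.25.
Then θ = 7780/(7.25−1) ≈ 1250.

k ≈ 7.25, θ ≈ 1250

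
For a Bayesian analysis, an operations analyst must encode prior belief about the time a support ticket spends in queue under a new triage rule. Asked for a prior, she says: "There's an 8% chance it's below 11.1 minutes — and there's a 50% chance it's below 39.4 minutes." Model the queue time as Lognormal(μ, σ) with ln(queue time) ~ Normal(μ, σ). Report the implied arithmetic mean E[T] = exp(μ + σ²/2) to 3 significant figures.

If T ~ Lognormal(μ,σ) then ln T ~ Normal(μ,σ), so the p-quantile of ln T is μ + z_p·σ.
ln(11.1) = 2.407 and ln(39.4) = 3.674; z_{0.08} = -1.405, z_{0.5} = 0.
σ = (3.674 − 2.407)/(0 − (-1.405)) = 0.902.
μ = 2.407 − (-1.405)·0.902 = 3.674.
E[T] = exp(μ + σ²/2) = exp(3.674 + 0.4064) = 59.2 minutes.

E[T] ≈ 59.2 minutes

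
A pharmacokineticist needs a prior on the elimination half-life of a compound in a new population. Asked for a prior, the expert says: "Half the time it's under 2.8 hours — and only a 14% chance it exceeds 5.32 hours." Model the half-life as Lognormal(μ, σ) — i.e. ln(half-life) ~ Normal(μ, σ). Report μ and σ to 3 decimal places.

If T ~ Lognormal(μ,σ) then ln T ~ Normal(μ,σ), so the p-quantile of ln T is μ + z_p·σ.
ln(2.8) = 1.03 and ln(5.32) = 1.671; z_{0.5} = 0, z_{0.86} = 1.08.
σ = (1.671 − 1.03)/(1.08 − (0)) = 0.594.
μ = 1.03 − (0)·0.594 = 1.030.

μ ≈ 1.030, σ ≈ 0.594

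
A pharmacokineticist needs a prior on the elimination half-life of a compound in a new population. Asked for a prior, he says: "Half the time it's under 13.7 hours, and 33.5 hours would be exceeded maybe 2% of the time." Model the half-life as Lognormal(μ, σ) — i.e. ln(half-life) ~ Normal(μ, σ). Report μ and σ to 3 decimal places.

μ ≈ 2.617, σ ≈ 0.435

If T ~ Lognormal(μ,σ) then ln T ~ Normal(μ,σ), so the p-quantile of ln T is μ + z_p·σ.
ln(13.7) = 2.617 and ln(33.5) = 3.512; z_{0.5} = 0, z_{0.98} = 2.054.
σ = (3.512 − 2.617)/(2.054 − (0)) = 0.435.
μ = 2.617 − (0)·0.435 = 2.617.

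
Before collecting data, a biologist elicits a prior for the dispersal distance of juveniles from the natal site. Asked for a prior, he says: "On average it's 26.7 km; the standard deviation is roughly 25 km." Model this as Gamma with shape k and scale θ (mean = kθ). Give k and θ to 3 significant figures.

k ≈ 1.14, θ ≈ 23.4

For Gamma(k, scale θ): mean = kθ, variance = kθ², so CV = 1/√k.
CV = SD/mean = 25/26.7 = 0.9363, hence k = 1/CV² = 1.14.
Then θ = mean/k = 26.7/1.14 = 23.4.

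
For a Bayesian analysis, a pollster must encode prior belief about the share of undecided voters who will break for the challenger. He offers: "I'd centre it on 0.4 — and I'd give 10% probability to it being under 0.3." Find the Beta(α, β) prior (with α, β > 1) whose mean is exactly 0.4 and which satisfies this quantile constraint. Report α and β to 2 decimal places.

With mean 0.4 fixed, write α = 0.4s, β = 0.6s where s = α+β.
Need P(θ < 0.3) = 0.1 under Beta(0.4s, 0.6s). Normal approximation: (q−m)/√(m(1−m)/s) ≈ z_{0.1} = -1.28, so s ≈ 0.4·0.6·(-1.28)²/(0.3−0.4)² = 39.4.
At s = 39.4: P(θ<0.3) ≈ 0.096. Adjusting to match 0.1 gives s ≈ 38.13.
So α = 0.4·38.13 ≈ 15.25, β = 0.6·38.13 ≈ 22.88.

α ≈ 15.25, β ≈ 22.88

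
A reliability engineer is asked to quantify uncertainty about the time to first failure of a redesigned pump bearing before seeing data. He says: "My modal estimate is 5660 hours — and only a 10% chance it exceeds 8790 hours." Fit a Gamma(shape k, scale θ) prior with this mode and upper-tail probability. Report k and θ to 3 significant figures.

k ≈ 10.7, θ ≈ 586

Gamma(k,θ) with k>1 has mode (k−1)θ, so θ = 5660/(k−1).
Need P(X < 8790) = 0.9 with θ tied to k this way. Start at k = 2, θ = 5660: P(X<8790) ≈ 0.460.
Too low — raise k to concentrate. Iterating converges to k ≈ 10.7.
Then θ = 5660/(10.7−1) ≈ 586.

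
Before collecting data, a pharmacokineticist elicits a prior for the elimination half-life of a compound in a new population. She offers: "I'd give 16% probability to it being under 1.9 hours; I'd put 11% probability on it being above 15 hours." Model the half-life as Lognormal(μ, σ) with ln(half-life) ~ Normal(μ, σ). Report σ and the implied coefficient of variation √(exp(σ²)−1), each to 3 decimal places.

σ ≈ 0.930, CV ≈ 1.173

If T ~ Lognormal(μ,σ) then ln T ~ Normal(μ,σ), so the p-quantile of ln T is μ + z_p·σ.
ln(1.9) = 0.6419 and ln(15) = 2.708; z_{0.16} = -0.9945, z_{0.89} = 1.227.
σ = (2.708 − 0.6419)/(1.227 − (-0.9945)) = 0.930.
μ = 0.6419 − (-0.9945)·0.930 = 1.567.
CV = √(exp(σ²)−1) = √(exp(0.8655)−1) = 1.173.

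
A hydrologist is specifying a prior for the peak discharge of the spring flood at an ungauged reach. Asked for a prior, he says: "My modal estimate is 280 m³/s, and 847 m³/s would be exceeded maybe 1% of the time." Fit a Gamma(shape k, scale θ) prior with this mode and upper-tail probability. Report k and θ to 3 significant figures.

k ≈ 4.67, θ ≈ 76.4

Gamma(k,θ) with k>1 has mode (k−1)θ, so θ = 280/(k−1).
Need P(X < 847) = 0.99 with θ tied to k this way. Start at k = 2, θ = 280: P(X<847) ≈ 0.805.
Too low — raise k to concentrate. Iterating converges to k ≈ 4.67.
Then θ = 280/(4.67−1) ≈ 76.4.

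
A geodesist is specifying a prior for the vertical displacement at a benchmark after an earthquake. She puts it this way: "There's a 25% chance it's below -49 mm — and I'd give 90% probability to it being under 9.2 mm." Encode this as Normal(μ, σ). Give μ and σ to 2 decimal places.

μ = -28.93, σ = 29.75

The p-quantile of Normal(μ,σ) is μ + z_p·σ, with z_{0.25} = -0.6745 and z_{0.9} = 1.282.
Eliminate σ: μ = (z₂·x₁ − z₁·x₂)/(z₂ − z₁) = (1.282·-49 − (-0.6745)·9.2)/1.956 = -28.93.
Then σ = (x₂ − x₁)/(z₂ − z₁) = (9.2 − -49)/1.956 = 29.75.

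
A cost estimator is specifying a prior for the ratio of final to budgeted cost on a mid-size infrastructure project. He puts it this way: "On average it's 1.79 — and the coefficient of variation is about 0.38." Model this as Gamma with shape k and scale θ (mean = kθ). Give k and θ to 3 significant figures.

For Gamma(k, scale θ): mean = kθ, variance = kθ², so CV = 1/√k.
CV = 0.38, hence k = 1/CV² = 6.93.
Then θ = mean/k = 1.79/6.93 = 0.258.

k ≈ 6.93, θ ≈ 0.258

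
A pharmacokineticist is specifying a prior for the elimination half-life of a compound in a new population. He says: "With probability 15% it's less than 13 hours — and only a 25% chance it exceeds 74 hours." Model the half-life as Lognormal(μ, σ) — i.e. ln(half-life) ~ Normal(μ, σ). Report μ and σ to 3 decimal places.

μ ≈ 3.618, σ ≈ 1.016

If T ~ Lognormal(μ,σ) then ln T ~ Normal(μ,σ), so the p-quantile of ln T is μ + z_p·σ.
ln(13) = 2.565 and ln(74) = 4.304; z_{0.15} = -1.036, z_{0.75} = 0.6745.
σ = (4.304 − 2.565)/(0.6745 − (-1.036)) = 1.016.
μ = 2.565 − (-1.036)·1.016 = 3.618.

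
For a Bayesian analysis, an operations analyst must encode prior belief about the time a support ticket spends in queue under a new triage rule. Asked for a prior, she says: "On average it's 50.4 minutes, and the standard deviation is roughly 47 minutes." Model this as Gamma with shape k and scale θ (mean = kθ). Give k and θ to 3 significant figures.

For Gamma(k, scale θ): mean = kθ, variance = kθ², so CV = 1/√k.
CV = SD/mean = 47/50.4 = 0.9325, hence k = 1/CV² = 1.15.
Then θ = mean/k = 50.4/1.15 = 43.8.

k ≈ 1.15, θ ≈ 43.8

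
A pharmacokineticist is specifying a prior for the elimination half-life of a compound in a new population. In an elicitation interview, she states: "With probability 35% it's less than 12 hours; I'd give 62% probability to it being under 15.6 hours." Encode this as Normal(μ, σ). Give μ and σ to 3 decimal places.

μ = 14.008, σ = 5.211

For Normal(μ,σ), the p-quantile is μ + z_p·σ. Here z_{0.35} = -0.3853, z_{0.62} = 0.3055.
So 12 = μ − 0.3853σ and 15.6 = μ + 0.3055σ.
Subtracting: σ = (15.6 − 12)/(0.3055 − (-0.3853)) = 5.211.
Then μ = 12 − (-0.3853)·5.211 = 14.008.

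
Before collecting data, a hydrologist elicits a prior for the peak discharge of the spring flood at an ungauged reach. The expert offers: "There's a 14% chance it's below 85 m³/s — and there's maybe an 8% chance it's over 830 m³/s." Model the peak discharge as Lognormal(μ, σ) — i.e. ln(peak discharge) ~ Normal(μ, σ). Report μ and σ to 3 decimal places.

μ ≈ 5.433, σ ≈ 0.917

If T ~ Lognormal(μ,σ) then ln T ~ Normal(μ,σ), so the p-quantile of ln T is μ + z_p·σ.
ln(85) = 4.443 and ln(830) = 6.721; z_{0.14} = -1.08, z_{0.92} = 1.405.
σ = (6.721 − 4.443)/(1.405 − (-1.08)) = 0.917.
μ = 4.443 − (-1.08)·0.917 = 5.433.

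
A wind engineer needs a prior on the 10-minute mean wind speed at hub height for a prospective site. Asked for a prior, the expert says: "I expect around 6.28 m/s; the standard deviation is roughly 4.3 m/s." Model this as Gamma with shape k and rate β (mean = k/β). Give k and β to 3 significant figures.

For Gamma(k, rate β): mean = k/β, variance = k/β², so CV = 1/√k.
CV = SD/mean = 4.3/6.28 = 0.6847, hence k = 1/CV² = 2.13.
Then β = k/mean = 2.13/6.28 = 0.34.

k ≈ 2.13, β ≈ 0.34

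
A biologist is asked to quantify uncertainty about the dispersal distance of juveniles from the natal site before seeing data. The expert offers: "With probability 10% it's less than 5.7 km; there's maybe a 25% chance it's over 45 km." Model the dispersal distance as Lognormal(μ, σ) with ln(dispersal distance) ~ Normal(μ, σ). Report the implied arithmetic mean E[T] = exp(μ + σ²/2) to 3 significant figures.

E[T] ≈ 38.6 km

If T ~ Lognormal(μ,σ) then ln T ~ Normal(μ,σ), so the p-quantile of ln T is μ + z_p·σ.
ln(5.7) = 1.74 and ln(45) = 3.807; z_{0.1} = -1.282, z_{0.75} = 0.6745.
σ = (3.807 − 1.74)/(0.6745 − (-1.282)) = 1.056.
μ = 1.74 − (-1.282)·1.056 = 3.094.
E[T] = exp(μ + σ²/2) = exp(3.094 + 0.5579) = 38.6 km.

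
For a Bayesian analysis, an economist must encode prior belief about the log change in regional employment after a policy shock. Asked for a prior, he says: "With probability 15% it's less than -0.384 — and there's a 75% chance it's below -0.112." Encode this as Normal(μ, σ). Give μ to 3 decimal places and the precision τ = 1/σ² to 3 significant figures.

μ = -0.219, τ = 39.6

The p-quantile of Normal(μ,σ) is μ + z_p·σ, with z_{0.15} = -1.036 and z_{0.75} = 0.6745.
Eliminate σ: μ = (z₂·x₁ − z₁·x₂)/(z₂ − z₁) = (0.6745·-0.384 − (-1.036)·-0.112)/1.711 = -0.219.
Then σ = (x₂ − x₁)/(z₂ − z₁) = (-0.112 − -0.384)/1.711 = 0.159.
Precision τ = 1/σ² = 1/0.159² = 39.6.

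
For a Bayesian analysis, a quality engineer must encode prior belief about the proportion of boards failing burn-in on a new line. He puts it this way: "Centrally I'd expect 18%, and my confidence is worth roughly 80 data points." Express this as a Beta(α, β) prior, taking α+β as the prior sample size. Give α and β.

α = 14.4, β = 65.6

Under the effective-sample-size interpretation, Beta(α, β) has prior mean α/(α+β) and prior sample size α+β.
So α+β = 80 and α/(α+β) = 0.18, giving α = 0.18·80 = 14.4 and β = 80 − 14.4 = 65.6.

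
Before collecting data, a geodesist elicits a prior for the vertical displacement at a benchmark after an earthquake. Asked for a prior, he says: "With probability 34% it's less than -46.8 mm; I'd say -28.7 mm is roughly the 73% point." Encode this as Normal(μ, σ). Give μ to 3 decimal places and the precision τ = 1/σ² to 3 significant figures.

For Normal(μ,σ), the p-quantile is μ + z_p·σ. Here z_{0.34} = -0.4125, z_{0.73} = 0.6128.
So -46.8 = μ − 0.4125σ and -28.7 = μ + 0.6128σ.
Subtracting: σ = (-28.7 − -46.8)/(0.6128 − (-0.4125)) = 17.654.
Then μ = -46.8 − (-0.4125)·17.654 = -39.518.
Precision τ = 1/σ² = 1/17.65² = 0.00321.

μ = -39.518, τ = 0.00321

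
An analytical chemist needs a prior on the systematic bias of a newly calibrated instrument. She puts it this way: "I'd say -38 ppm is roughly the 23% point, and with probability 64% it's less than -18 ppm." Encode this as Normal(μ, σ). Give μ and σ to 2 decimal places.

μ = -24.53, σ = 18.23

The p-quantile of Normal(μ,σ) is μ + z_p·σ, with z_{0.23} = -0.7388 and z_{0.64} = 0.3585.
Eliminate σ: μ = (z₂·x₁ − z₁·x₂)/(z₂ − z₁) = (0.3585·-38 − (-0.7388)·-18)/1.097 = -24.53.
Then σ = (x₂ − x₁)/(z₂ − z₁) = (-18 − -38)/1.097 = 18.23.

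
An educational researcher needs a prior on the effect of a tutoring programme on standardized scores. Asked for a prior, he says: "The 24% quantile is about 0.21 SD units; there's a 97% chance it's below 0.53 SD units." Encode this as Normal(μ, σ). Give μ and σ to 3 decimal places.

μ = 0.297, σ = 0.124

The p-quantile of Normal(μ,σ) is μ + z_p·σ, with z_{0.24} = -0.7063 and z_{0.97} = 1.881.
Eliminate σ: μ = (z₂·x₁ − z₁·x₂)/(z₂ − z₁) = (1.881·0.21 − (-0.7063)·0.53)/2.587 = 0.297.
Then σ = (x₂ − x₁)/(z₂ − z₁) = (0.53 − 0.21)/2.587 = 0.124.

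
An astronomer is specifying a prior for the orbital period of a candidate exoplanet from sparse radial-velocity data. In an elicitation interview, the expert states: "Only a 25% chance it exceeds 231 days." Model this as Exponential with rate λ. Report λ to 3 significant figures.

λ ≈ 0.006

P(T > 231.0) = e^(−λ·231.0) = 0.25, so λ = −ln(0.25)/231.0 = 0.006.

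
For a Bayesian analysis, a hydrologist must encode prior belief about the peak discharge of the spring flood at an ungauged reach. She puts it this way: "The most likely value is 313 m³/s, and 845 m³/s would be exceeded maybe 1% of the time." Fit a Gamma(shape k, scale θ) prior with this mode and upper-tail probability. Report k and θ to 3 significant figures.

k ≈ 5.68, θ ≈ 66.9

Gamma(k,θ) with k>1 has mode (k−1)θ, so θ = 313/(k−1).
Need P(X < 845) = 0.99 with θ tied to k this way. Start at k = 2, θ = 313: P(X<845) ≈ 0.751.
Too low — raise k to concentrate. Iterating converges to k ≈ 5.68.
Then θ = 313/(5.68−1) ≈ 66.9.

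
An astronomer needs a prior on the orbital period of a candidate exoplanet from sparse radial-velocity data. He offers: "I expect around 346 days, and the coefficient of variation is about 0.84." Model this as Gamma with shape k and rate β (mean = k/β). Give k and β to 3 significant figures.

k ≈ 1.42, β ≈ 0.0041

For Gamma(k, rate β): mean = k/β, variance = k/β², so CV = 1/√k.
CV = 0.84, hence k = 1/CV² = 1.42.
Then β = k/mean = 1.42/346 = 0.0041.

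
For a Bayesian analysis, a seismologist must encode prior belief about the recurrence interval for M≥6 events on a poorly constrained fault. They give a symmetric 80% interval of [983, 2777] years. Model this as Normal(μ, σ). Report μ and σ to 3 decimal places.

μ = 1880.000, σ = 699.933

A symmetric 80% interval runs μ ± z·σ with z = 1.282.
Half-width = 897, so σ = 897/1.282 = 699.933.
μ is the interval midpoint, 1880.000.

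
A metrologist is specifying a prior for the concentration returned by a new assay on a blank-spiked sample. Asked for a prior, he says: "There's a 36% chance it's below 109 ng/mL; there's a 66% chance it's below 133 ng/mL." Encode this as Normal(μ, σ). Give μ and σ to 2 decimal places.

μ = 120.16, σ = 31.13

The p-quantile of Normal(μ,σ) is μ + z_p·σ, with z_{0.36} = -0.3585 and z_{0.66} = 0.4125.
Eliminate σ: μ = (z₂·x₁ − z₁·x₂)/(z₂ − z₁) = (0.4125·109 − (-0.3585)·133)/0.7709 = 120.16.
Then σ = (x₂ − x₁)/(z₂ − z₁) = (133 − 109)/0.7709 = 31.13.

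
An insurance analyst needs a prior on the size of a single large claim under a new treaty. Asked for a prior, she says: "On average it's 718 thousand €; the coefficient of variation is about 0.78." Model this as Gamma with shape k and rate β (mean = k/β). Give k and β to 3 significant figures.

For Gamma(k, rate β): mean = k/β, variance = k/β², so CV = 1/√k.
CV = 0.78, hence k = 1/CV² = 1.64.
Then β = k/mean = 1.64/718 = 0.00229.

k ≈ 1.64, β ≈ 0.00229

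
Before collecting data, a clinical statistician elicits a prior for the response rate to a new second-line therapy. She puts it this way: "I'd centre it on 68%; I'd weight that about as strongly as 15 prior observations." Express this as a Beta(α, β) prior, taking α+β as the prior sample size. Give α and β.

α = 10.2, β = 4.8

Under the effective-sample-size interpretation, Beta(α, β) has prior mean α/(α+β) and prior sample size α+β.
So α+β = 15 and α/(α+β) = 0.68, giving α = 0.68·15 = 10.2 and β = 15 − 10.2 = 4.8.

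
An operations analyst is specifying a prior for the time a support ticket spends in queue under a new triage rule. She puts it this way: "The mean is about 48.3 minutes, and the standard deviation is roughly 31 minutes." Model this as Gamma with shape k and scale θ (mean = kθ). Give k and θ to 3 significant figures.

k ≈ 2.43, θ ≈ 19.9

For Gamma(k, scale θ): mean = kθ, variance = kθ², so CV = 1/√k.
CV = SD/mean = 31/48.3 = 0.6418, hence k = 1/CV² = 2.43.
Then θ = mean/k = 48.3/2.43 = 19.9.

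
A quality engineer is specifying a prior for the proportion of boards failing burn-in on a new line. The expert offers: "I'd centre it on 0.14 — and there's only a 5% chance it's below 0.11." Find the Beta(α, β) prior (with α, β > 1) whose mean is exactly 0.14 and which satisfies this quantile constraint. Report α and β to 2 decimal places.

α ≈ 46.48, β ≈ 285.54

With mean 0.14 fixed, write α = 0.14s, β = 0.86s where s = α+β.
Need P(θ < 0.11) = 0.05 under Beta(0.14s, 0.86s). Normal approximation: (q−m)/√(m(1−m)/s) ≈ z_{0.05} = -1.64, so s ≈ 0.14·0.86·(-1.64)²/(0.11−0.14)² = 361.9.
At s = 361.9: P(θ<0.11) ≈ 0.043. Adjusting to match 0.05 gives s ≈ 332.02.
So α = 0.14·332.02 ≈ 46.48, β = 0.86·332.02 ≈ 285.54.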